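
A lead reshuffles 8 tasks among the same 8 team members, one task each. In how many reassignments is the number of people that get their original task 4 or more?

Sum C(8,i)·!(8-i) for i = 4..8:
  i=4: C(8,4)·!4 = 70·9 = 630
  i=5: C(8,5)·!3 = 56·2 = 112
  i=6: C(8,6)·!2 = 28·1 = 28
  i=7: C(8,7)·!1 = 8·0 = 0
  i=8: C(8,8)·!0 = 1·1 = 1
Total = 771.

771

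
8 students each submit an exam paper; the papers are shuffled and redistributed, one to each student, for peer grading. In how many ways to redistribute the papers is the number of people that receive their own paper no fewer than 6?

29

# with exactly i fixed is C(8,i)·!(8-i); sum over i=6..8:
  i=6: C(8,6)·!2 = 28·1 = 28
  i=7: C(8,7)·!1 = 8·0 = 0
  i=8: C(8,8)·!0 = 1·1 = 1
Total = 29.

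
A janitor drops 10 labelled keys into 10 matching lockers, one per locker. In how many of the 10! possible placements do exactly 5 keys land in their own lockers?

11088

Choose which 5 of the 10 are fixed: C(10,5) = 252.
The other 5 form a derangement: !5 = 44.
Total: 252 × 44 = 11088.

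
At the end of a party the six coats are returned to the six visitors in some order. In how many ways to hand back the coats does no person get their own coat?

265

Use !n = (n-1)(!(n-1) + !(n-2)).
!6 = 5·(44 + 9) = 5·53 = 265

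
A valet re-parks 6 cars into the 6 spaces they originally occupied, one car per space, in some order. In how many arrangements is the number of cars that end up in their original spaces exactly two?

135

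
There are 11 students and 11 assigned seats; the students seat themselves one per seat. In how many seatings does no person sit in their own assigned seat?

14684570

By inclusion-exclusion, !11 = Σ (-1)^k · 11!/k! for k=0..11
= 11! - 11!/1! + 11!/2! - 11!/3! + 11!/4! - 11!/5! + 11!/6! - 11!/7! + 11!/8! - 11!/9! + 11!/10! - 11!/11!
= 39916800 - 39916800 + 19958400 - 6652800 + 1663200 - 332640 + 55440 - 7920 + 990 - 110 + 11 - 1
= 14684570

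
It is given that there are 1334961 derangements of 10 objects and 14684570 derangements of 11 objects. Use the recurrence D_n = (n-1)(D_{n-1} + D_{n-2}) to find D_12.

D_12 = (12-1)·(D_11 + D_10) = 11·(14684570 + 1334961) = 11·16019531 = 176214841.

176214841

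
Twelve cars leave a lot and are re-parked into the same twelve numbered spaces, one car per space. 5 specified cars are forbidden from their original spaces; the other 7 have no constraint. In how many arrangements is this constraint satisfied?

312273360

Inclusion-exclusion on the 5 forbidden self-matches:
Σ_{j=0}^{5} (-1)^j C(5,j)(12-j)!
= C(5,0)·12! - C(5,1)·11! + C(5,2)·10! - C(5,3)·9! + C(5,4)·8! - C(5,5)·7!
= 479001600 - 199584000 + 36288000 - 3628800 + 201600 - 5040
= 312273360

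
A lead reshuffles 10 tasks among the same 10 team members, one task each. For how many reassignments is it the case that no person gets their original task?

The number of derangements of 10 is !10 = Σ_{k=0}^{10} (-1)^k·10!/k!
= 10! - 10!/1! + 10!/2! - 10!/3! + 10!/4! - 10!/5! + 10!/6! - 10!/7! + 10!/8! - 10!/9! + 10!/10!
= 3628800 - 3628800 + 1814400 - 604800 + 151200 - 30240 + 5040 - 720 + 90 - 10 + 1
= 1334961

1334961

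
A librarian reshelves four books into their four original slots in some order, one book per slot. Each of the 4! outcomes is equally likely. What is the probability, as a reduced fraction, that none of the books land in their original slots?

3/8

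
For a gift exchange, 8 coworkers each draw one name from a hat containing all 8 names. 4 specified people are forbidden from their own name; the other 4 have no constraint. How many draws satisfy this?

24024

Let A_j be the event that the j-th constrained one is fixed. By inclusion-exclusion over the 4 events:
Σ_{j=0}^{4} (-1)^j C(4,j)(8-j)!
= C(4,0)·8! - C(4,1)·7! + C(4,2)·6! - C(4,3)·5! + C(4,4)·4!
= 40320 - 20160 + 4320 - 480 + 24
= 24024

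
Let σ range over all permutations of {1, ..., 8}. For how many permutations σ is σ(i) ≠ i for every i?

14833

The subfactorial !8 = [8!/e] (nearest integer).
8! = 40320, and 40320/e ≈ 14832.90, so !8 = 14833.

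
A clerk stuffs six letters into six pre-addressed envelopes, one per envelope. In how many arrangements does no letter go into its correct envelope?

265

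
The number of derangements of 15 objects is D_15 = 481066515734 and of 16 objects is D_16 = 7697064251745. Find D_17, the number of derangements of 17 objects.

130850092279664

D_17 = (17-1)·(D_16 + D_15) = 16·(7697064251745 + 481066515734) = 16·8178130767479 = 130850092279664.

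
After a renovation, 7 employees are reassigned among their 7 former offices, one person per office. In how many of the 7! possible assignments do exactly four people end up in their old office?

70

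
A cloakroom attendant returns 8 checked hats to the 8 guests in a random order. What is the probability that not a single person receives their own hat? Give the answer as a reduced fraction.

2119/5760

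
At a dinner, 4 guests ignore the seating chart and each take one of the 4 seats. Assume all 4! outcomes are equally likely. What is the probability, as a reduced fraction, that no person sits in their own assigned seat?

Favorable outcomes: !4 = 9.
Total outcomes: 4! = 24.
Probability = 9/24 = 3/8.

3/8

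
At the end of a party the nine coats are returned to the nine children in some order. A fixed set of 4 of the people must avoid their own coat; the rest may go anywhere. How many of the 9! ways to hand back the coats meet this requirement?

Inclusion-exclusion on the 4 forbidden self-matches:
Σ_{j=0}^{4} (-1)^j C(4,j)(9-j)!
= C(4,0)·9! - C(4,1)·8! + C(4,2)·7! - C(4,3)·6! + C(4,4)·5!
= 362880 - 161280 + 30240 - 2880 + 120
= 229080

229080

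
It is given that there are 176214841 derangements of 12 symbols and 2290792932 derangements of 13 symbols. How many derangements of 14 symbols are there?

32071101049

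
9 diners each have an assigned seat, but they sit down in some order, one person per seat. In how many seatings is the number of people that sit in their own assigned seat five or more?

1339

Sum C(9,i)·!(9-i) for i = 5..9:
  i=5: C(9,5)·!4 = 126·9 = 1134
  i=6: C(9,6)·!3 = 84·2 = 168
  i=7: C(9,7)·!2 = 36·1 = 36
  i=8: C(9,8)·!1 = 9·0 = 0
  i=9: C(9,9)·!0 = 1·1 = 1
Total = 1339.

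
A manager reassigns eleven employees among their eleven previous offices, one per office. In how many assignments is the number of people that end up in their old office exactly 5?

Pick the 5 fixed positions: C(11,5) = 462 ways.
The remaining 6 must be deranged: !6 = 265.
Total: 462 × 265 = 122430.

122430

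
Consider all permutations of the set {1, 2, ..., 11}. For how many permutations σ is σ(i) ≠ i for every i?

By inclusion-exclusion, !11 = Σ (-1)^k · 11!/k! for k=0..11
= 11! - 11!/1! + 11!/2! - 11!/3! + 11!/4! - 11!/5! + 11!/6! - 11!/7! + 11!/8! - 11!/9! + 11!/10! - 11!/11!
= 39916800 - 39916800 + 19958400 - 6652800 + 1663200 - 332640 + 55440 - 7920 + 990 - 110 + 11 - 1
= 14684570

14684570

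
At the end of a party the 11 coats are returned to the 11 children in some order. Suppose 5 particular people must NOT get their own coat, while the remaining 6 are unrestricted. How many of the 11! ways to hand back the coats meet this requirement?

Inclusion-exclusion on the 5 forbidden self-matches:
Σ_{j=0}^{5} (-1)^j C(5,j)(11-j)!
= C(5,0)·11! - C(5,1)·10! + C(5,2)·9! - C(5,3)·8! + C(5,4)·7! - C(5,5)·6!
= 39916800 - 18144000 + 3628800 - 403200 + 25200 - 720
= 25022880

25022880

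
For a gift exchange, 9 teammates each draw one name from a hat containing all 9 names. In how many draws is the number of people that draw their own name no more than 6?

362843

# with exactly i fixed is C(9,i)·!(9-i); sum over i=0..6:
  i=0: C(9,0)·!9 = 1·133496 = 133496
  i=1: C(9,1)·!8 = 9·14833 = 133497
  i=2: C(9,2)·!7 = 36·1854 = 66744
  i=3: C(9,3)·!6 = 84·265 = 22260
  i=4: C(9,4)·!5 = 126·44 = 5544
  i=5: C(9,5)·!4 = 126·9 = 1134
  i=6: C(9,6)·!3 = 84·2 = 168
Total = 362843.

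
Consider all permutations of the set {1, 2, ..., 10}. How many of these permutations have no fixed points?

The number of derangements of 10 is !10 = Σ_{k=0}^{10} (-1)^k·10!/k!
= 10! - 10!/1! + 10!/2! - 10!/3! + 10!/4! - 10!/5! + 10!/6! - 10!/7! + 10!/8! - 10!/9! + 10!/10!
= 3628800 - 3628800 + 1814400 - 604800 + 151200 - 30240 + 5040 - 720 + 90 - 10 + 1
= 1334961

1334961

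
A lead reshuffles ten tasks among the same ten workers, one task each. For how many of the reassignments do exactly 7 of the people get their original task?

Choose which 7 of the 10 are fixed: C(10,7) = 120.
The remaining 3 must be deranged: !3 = 2.
Total: 120 × 2 = 240.

240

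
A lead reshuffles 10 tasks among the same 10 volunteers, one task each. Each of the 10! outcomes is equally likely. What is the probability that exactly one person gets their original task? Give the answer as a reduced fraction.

16687/45360

Favorable outcomes: C(10,1)·!9 = 10·133496 = 1334960.
Total outcomes: 10! = 3628800.
Probability = 1334960/3628800 = 16687/45360.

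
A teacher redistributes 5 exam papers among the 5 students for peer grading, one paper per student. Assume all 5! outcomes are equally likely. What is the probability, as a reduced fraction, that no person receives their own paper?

11/30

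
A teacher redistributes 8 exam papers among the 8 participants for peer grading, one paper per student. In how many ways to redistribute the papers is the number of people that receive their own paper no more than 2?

Sum C(8,i)·!(8-i) for i = 0..2:
  i=0: C(8,0)·!8 = 1·14833 = 14833
  i=1: C(8,1)·!7 = 8·1854 = 14832
  i=2: C(8,2)·!6 = 28·265 = 7420
Total = 37085.

37085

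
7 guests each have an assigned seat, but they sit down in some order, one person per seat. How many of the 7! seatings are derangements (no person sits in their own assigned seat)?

1854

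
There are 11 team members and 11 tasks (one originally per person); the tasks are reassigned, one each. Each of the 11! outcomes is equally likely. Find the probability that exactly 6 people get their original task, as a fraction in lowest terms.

Favorable outcomes: C(11,6)·!5 = 462·44 = 20328.
Total outcomes: 11! = 39916800.
Probability = 20328/39916800 = 11/21600.

11/21600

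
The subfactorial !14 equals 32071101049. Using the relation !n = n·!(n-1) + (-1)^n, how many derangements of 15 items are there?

481066515734

!15 = 15·32071101049 - 1 = 481066515734.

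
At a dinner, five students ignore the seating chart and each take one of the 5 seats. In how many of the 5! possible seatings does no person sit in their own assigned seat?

44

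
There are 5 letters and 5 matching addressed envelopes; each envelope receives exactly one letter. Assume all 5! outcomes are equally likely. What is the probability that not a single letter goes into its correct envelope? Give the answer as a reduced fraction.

11/30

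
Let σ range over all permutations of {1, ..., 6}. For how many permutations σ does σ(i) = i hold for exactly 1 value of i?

264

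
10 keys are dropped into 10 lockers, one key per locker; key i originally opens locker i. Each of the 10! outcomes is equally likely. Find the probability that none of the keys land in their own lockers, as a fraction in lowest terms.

Favorable outcomes: !10 = 1334961.
Total outcomes: 10! = 3628800.
Probability = 1334961/3628800 = 16481/44800.

16481/44800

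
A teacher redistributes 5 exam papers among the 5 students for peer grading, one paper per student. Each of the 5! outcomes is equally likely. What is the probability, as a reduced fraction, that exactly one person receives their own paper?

3/8

Favorable outcomes: C(5,1)·!4 = 5·9 = 45.
Total outcomes: 5! = 120.
Probability = 45/120 = 3/8.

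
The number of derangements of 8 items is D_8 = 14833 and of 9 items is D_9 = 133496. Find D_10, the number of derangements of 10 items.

1334961

D_10 = (10-1)·(D_9 + D_8) = 9·(133496 + 14833) = 9·148329 = 1334961.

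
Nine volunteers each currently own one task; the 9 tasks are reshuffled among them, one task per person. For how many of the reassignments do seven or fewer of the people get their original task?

Sum C(9,i)·!(9-i) for i = 0..7:
  i=0: C(9,0)·!9 = 1·133496 = 133496
  i=1: C(9,1)·!8 = 9·14833 = 133497
  i=2: C(9,2)·!7 = 36·1854 = 66744
  i=3: C(9,3)·!6 = 84·265 = 22260
  i=4: C(9,4)·!5 = 126·44 = 5544
  i=5: C(9,5)·!4 = 126·9 = 1134
  i=6: C(9,6)·!3 = 84·2 = 168
  i=7: C(9,7)·!2 = 36·1 = 36
Total = 362879.

362879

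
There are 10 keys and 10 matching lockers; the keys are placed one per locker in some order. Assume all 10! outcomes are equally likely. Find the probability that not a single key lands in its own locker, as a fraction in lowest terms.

Favorable outcomes: !10 = 1334961.
Total outcomes: 10! = 3628800.
Probability = 1334961/3628800 = 16481/44800.

16481/44800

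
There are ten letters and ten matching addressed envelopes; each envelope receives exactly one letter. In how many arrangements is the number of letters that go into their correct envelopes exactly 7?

240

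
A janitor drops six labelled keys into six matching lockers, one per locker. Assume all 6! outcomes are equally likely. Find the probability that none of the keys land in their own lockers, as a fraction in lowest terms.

Favorable outcomes: !6 = 265.
Total outcomes: 6! = 720.
Probability = 265/720 = 53/144.

53/144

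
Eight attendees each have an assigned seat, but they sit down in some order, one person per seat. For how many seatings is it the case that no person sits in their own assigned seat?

14833

The number of derangements of 8 is !8 = Σ_{k=0}^{8} (-1)^k·8!/k!
= 8! - 8!/1! + 8!/2! - 8!/3! + 8!/4! - 8!/5! + 8!/6! - 8!/7! + 8!/8!
= 40320 - 40320 + 20160 - 6720 + 1680 - 336 + 56 - 8 + 1
= 14833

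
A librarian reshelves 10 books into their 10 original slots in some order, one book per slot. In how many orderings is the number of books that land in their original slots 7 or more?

Sum C(10,i)·!(10-i) for i = 7..10:
  i=7: C(10,7)·!3 = 120·2 = 240
  i=8: C(10,8)·!2 = 45·1 = 45
  i=9: C(10,9)·!1 = 10·0 = 0
  i=10: C(10,10)·!0 = 1·1 = 1
Total = 286.

286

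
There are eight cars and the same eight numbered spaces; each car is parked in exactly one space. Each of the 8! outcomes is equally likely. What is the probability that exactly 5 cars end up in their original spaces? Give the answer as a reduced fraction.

1/360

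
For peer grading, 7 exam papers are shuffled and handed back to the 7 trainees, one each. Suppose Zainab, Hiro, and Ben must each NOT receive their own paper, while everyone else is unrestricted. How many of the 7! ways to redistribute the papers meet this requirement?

Let A_j be the event that the j-th constrained one is fixed. By inclusion-exclusion over the 3 events:
Σ_{j=0}^{3} (-1)^j C(3,j)(7-j)!
= C(3,0)·7! - C(3,1)·6! + C(3,2)·5! - C(3,3)·4!
= 5040 - 2160 + 360 - 24
= 3216

3216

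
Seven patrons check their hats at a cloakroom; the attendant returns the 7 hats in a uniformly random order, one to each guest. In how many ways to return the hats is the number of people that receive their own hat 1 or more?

3186

Sum C(7,i)·!(7-i) for i = 1..7:
  i=1: C(7,1)·!6 = 7·265 = 1855
  i=2: C(7,2)·!5 = 21·44 = 924
  i=3: C(7,3)·!4 = 35·9 = 315
  i=4: C(7,4)·!3 = 35·2 = 70
  i=5: C(7,5)·!2 = 21·1 = 21
  i=6: C(7,6)·!1 = 7·0 = 0
  i=7: C(7,7)·!0 = 1·1 = 1
Total = 3186.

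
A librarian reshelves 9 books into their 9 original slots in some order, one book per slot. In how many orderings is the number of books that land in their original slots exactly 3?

Choose which 3 of the 9 are fixed: C(9,3) = 84.
The remaining 6 must be deranged: !6 = 265.
Total: 84 × 265 = 22260.

22260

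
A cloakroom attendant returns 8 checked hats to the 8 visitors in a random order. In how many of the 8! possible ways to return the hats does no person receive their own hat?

14833

By inclusion-exclusion, !8 = Σ (-1)^k · 8!/k! for k=0..8
= 8! - 8!/1! + 8!/2! - 8!/3! + 8!/4! - 8!/5! + 8!/6! - 8!/7! + 8!/8!
= 40320 - 40320 + 20160 - 6720 + 1680 - 336 + 56 - 8 + 1
= 14833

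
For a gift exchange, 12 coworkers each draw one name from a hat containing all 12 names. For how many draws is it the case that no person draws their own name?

176214841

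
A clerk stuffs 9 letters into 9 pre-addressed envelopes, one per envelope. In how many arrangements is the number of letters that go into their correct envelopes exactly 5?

1134

Choose which 5 of the 9 are fixed: C(9,5) = 126.
The other 4 form a derangement: !4 = 9.
Total: 126 × 9 = 1134.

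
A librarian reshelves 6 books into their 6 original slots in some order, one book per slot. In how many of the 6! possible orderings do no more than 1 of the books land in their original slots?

Sum C(6,i)·!(6-i) for i = 0..1:
  i=0: C(6,0)·!6 = 1·265 = 265
  i=1: C(6,1)·!5 = 6·44 = 264
Total = 529.

529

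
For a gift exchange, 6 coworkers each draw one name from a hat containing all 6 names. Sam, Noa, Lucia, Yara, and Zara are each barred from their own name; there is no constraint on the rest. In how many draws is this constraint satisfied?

Inclusion-exclusion on the 5 forbidden self-matches:
Σ_{j=0}^{5} (-1)^j C(5,j)(6-j)!
= C(5,0)·6! - C(5,1)·5! + C(5,2)·4! - C(5,3)·3! + C(5,4)·2! - C(5,5)·1!
= 720 - 600 + 240 - 60 + 10 - 1
= 309

309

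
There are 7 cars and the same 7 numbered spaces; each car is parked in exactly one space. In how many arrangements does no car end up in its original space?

!7 = 7! · Σ_{k=0}^{7} (-1)^k/k!
= 7! - 7!/1! + 7!/2! - 7!/3! + 7!/4! - 7!/5! + 7!/6! - 7!/7!
= 5040 - 5040 + 2520 - 840 + 210 - 42 + 7 - 1
= 1854

1854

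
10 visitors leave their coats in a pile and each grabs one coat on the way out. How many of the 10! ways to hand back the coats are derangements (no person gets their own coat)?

1334961

!10 is the nearest integer to 10!/e.
10! = 3628800, and 3628800/e ≈ 1334960.92, so !10 = 1334961.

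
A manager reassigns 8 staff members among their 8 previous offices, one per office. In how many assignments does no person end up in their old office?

14833

The subfactorial !8 = [8!/e] (nearest integer).
8! = 40320, and 40320/e ≈ 14832.90, so !8 = 14833.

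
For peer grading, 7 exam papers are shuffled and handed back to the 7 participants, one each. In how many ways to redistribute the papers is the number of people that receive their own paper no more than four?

5018

# with exactly i fixed is C(7,i)·!(7-i); sum over i=0..4:
  i=0: C(7,0)·!7 = 1·1854 = 1854
  i=1: C(7,1)·!6 = 7·265 = 1855
  i=2: C(7,2)·!5 = 21·44 = 924
  i=3: C(7,3)·!4 = 35·9 = 315
  i=4: C(7,4)·!3 = 35·2 = 70
Total = 5018.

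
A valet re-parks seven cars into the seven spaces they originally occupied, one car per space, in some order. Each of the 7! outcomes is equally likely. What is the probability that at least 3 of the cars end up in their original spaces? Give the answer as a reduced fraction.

407/5040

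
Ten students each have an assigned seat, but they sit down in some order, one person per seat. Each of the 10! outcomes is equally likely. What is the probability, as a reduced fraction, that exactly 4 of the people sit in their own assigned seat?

53/3456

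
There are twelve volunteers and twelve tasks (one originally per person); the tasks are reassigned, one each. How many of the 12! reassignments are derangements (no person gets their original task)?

By inclusion-exclusion, !12 = Σ (-1)^k · 12!/k! for k=0..12
= 12! - 12!/1! + 12!/2! - 12!/3! + 12!/4! - 12!/5! + 12!/6! - 12!/7! + 12!/8! - 12!/9! + 12!/10! - 12!/11! + 12!/12!
= 479001600 - 479001600 + 239500800 - 79833600 + 19958400 - 3991680 + 665280 - 95040 + 11880 - 1320 + 132 - 12 + 1
= 176214841

176214841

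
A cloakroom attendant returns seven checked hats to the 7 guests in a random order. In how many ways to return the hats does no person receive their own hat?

Use !n = n·!(n-1) + (-1)^n.
!7 = 7·265 - 1 = 1854

1854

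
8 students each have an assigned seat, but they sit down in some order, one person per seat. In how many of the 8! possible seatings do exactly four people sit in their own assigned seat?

630

Pick the 4 fixed positions: C(8,4) = 70 ways.
The remaining 4 must be deranged: !4 = 9.
Total: 70 × 9 = 630.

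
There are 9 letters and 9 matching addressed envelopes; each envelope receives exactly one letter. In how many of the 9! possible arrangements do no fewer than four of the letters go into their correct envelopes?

Sum C(9,i)·!(9-i) for i = 4..9:
  i=4: C(9,4)·!5 = 126·44 = 5544
  i=5: C(9,5)·!4 = 126·9 = 1134
  i=6: C(9,6)·!3 = 84·2 = 168
  i=7: C(9,7)·!2 = 36·1 = 36
  i=8: C(9,8)·!1 = 9·0 = 0
  i=9: C(9,9)·!0 = 1·1 = 1
Total = 6883.

6883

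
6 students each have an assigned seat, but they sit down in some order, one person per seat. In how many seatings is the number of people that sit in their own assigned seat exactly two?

Pick the 2 fixed positions: C(6,2) = 15 ways.
The remaining 4 must be deranged: !4 = 9.
Total: 15 × 9 = 135.

135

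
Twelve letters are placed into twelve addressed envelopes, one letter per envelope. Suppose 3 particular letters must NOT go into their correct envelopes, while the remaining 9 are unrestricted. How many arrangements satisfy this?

369774720

Inclusion-exclusion on the 3 forbidden self-matches:
Σ_{j=0}^{3} (-1)^j C(3,j)(12-j)!
= C(3,0)·12! - C(3,1)·11! + C(3,2)·10! - C(3,3)·9!
= 479001600 - 119750400 + 10886400 - 362880
= 369774720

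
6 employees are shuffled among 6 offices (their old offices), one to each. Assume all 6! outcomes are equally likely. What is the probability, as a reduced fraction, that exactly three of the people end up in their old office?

Favorable outcomes: C(6,3)·!3 = 20·2 = 40.
Total outcomes: 6! = 720.
Probability = 40/720 = 1/18.

1/18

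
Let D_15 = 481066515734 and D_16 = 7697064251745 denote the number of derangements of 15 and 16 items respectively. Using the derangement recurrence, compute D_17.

130850092279664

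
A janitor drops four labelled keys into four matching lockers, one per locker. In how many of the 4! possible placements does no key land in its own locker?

9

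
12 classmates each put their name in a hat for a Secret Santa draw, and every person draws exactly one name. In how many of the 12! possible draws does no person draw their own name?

176214841

Recurrence: !12 = 11·(!11 + !10).
!12 = 11·(14684570 + 1334961) = 11·16019531 = 176214841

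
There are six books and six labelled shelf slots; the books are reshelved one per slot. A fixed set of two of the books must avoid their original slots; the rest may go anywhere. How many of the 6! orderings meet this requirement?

Inclusion-exclusion on the 2 forbidden self-matches:
Σ_{j=0}^{2} (-1)^j C(2,j)(6-j)!
= C(2,0)·6! - C(2,1)·5! + C(2,2)·4!
= 720 - 240 + 24
= 504

504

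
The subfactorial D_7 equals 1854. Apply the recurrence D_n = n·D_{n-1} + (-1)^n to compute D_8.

14833

D_8 = 8·1854 + 1 = 14833.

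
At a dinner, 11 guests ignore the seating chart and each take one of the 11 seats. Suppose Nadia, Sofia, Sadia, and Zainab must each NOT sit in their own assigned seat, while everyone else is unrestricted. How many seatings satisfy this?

Let A_j be the event that the j-th constrained one is fixed. By inclusion-exclusion over the 4 events:
Σ_{j=0}^{4} (-1)^j C(4,j)(11-j)!
= C(4,0)·11! - C(4,1)·10! + C(4,2)·9! - C(4,3)·8! + C(4,4)·7!
= 39916800 - 14515200 + 2177280 - 161280 + 5040
= 27422640

27422640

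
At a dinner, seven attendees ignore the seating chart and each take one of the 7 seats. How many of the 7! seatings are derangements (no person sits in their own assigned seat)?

1854

!7 is the nearest integer to 7!/e.
7! = 5040, and 5040/e ≈ 1854.11, so !7 = 1854.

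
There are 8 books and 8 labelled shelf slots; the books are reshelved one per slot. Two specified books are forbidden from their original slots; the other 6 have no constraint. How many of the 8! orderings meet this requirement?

30960

Inclusion-exclusion on the 2 forbidden self-matches:
Σ_{j=0}^{2} (-1)^j C(2,j)(8-j)!
= C(2,0)·8! - C(2,1)·7! + C(2,2)·6!
= 40320 - 10080 + 720
= 30960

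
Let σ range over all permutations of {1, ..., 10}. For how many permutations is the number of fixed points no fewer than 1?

2293839

Sum C(10,i)·!(10-i) for i = 1..10:
  i=1: C(10,1)·!9 = 10·133496 = 1334960
  i=2: C(10,2)·!8 = 45·14833 = 667485
  i=3: C(10,3)·!7 = 120·1854 = 222480
  i=4: C(10,4)·!6 = 210·265 = 55650
  i=5: C(10,5)·!5 = 252·44 = 11088
  i=6: C(10,6)·!4 = 210·9 = 1890
  i=7: C(10,7)·!3 = 120·2 = 240
  i=8: C(10,8)·!2 = 45·1 = 45
  i=9: C(10,9)·!1 = 10·0 = 0
  i=10: C(10,10)·!0 = 1·1 = 1
Total = 2293839.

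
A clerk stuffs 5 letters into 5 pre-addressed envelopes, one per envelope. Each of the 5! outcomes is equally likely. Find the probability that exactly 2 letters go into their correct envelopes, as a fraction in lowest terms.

1/6

Favorable outcomes: C(5,2)·!3 = 10·2 = 20.
Total outcomes: 5! = 120.
Probability = 20/120 = 1/6.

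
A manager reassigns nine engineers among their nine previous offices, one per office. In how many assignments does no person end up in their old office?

133496

!9 = 9! · Σ_{k=0}^{9} (-1)^k/k!
= 9! - 9!/1! + 9!/2! - 9!/3! + 9!/4! - 9!/5! + 9!/6! - 9!/7! + 9!/8! - 9!/9!
= 362880 - 362880 + 181440 - 60480 + 15120 - 3024 + 504 - 72 + 9 - 1
= 133496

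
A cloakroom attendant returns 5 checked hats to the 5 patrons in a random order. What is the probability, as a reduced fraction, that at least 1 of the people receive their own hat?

19/30

Favorable outcomes: Σ_{i≥1} C(5,i)·!(5-i) = 5·9 + 10·2 + 10·1 + 5·0 + 1·1 = 76.
Total outcomes: 5! = 120.
Probability = 76/120 = 19/30.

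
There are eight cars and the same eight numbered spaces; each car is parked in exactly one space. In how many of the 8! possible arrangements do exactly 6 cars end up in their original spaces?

Choose which 6 of the 8 are fixed: C(8,6) = 28.
The other 2 form a derangement: !2 = 1.
Total: 28 × 1 = 28.

28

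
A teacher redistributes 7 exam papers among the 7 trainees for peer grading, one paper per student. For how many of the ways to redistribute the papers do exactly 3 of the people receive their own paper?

315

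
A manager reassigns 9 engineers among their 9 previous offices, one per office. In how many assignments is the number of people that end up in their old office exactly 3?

22260

Choose which 3 of the 9 are fixed: C(9,3) = 84.
The other 6 form a derangement: !6 = 265.
Total: 84 × 265 = 22260.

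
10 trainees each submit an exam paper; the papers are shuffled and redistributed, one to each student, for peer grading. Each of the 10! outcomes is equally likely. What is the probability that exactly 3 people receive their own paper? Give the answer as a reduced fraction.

103/1680

Favorable outcomes: C(10,3)·!7 = 120·1854 = 222480.
Total outcomes: 10! = 3628800.
Probability = 222480/3628800 = 103/1680.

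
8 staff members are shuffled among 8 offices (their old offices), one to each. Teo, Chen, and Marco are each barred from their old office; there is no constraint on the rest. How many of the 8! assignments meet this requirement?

Inclusion-exclusion on the 3 forbidden self-matches:
Σ_{j=0}^{3} (-1)^j C(3,j)(8-j)!
= C(3,0)·8! - C(3,1)·7! + C(3,2)·6! - C(3,3)·5!
= 40320 - 15120 + 2160 - 120
= 27240

27240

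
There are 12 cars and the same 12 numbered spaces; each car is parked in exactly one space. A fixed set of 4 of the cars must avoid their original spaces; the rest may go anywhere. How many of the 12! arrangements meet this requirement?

Let A_j be the event that the j-th constrained one is fixed. By inclusion-exclusion over the 4 events:
Σ_{j=0}^{4} (-1)^j C(4,j)(12-j)!
= C(4,0)·12! - C(4,1)·11! + C(4,2)·10! - C(4,3)·9! + C(4,4)·8!
= 479001600 - 159667200 + 21772800 - 1451520 + 40320
= 339696000

339696000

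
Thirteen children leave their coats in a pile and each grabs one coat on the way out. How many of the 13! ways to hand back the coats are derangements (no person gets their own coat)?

Recurrence: !13 = 12·(!12 + !11).
!13 = 12·(176214841 + 14684570) = 12·190899411 = 2290792932

2290792932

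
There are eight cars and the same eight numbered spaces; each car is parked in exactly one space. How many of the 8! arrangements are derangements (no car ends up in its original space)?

!8 is the nearest integer to 8!/e.
8! = 40320, and 40320/e ≈ 14832.90, so !8 = 14833.

14833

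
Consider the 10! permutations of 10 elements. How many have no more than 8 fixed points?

Sum C(10,i)·!(10-i) for i = 0..8:
  i=0: C(10,0)·!10 = 1·1334961 = 1334961
  i=1: C(10,1)·!9 = 10·133496 = 1334960
  i=2: C(10,2)·!8 = 45·14833 = 667485
  i=3: C(10,3)·!7 = 120·1854 = 222480
  i=4: C(10,4)·!6 = 210·265 = 55650
  i=5: C(10,5)·!5 = 252·44 = 11088
  i=6: C(10,6)·!4 = 210·9 = 1890
  i=7: C(10,7)·!3 = 120·2 = 240
  i=8: C(10,8)·!2 = 45·1 = 45
Total = 3628799.

3628799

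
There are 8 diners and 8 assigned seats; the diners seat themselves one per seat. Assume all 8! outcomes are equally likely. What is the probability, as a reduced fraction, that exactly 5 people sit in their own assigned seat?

1/360

Favorable outcomes: C(8,5)·!3 = 56·2 = 112.
Total outcomes: 8! = 40320.
Probability = 112/40320 = 1/360.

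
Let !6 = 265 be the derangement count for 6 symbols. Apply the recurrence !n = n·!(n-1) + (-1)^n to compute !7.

!7 = 7·265 - 1 = 1854.

1854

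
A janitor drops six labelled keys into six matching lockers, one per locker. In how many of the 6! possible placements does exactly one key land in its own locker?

264

Choose which one of the 6 is fixed: C(6,1) = 6.
The other 5 form a derangement: !5 = 44.
Total: 6 × 44 = 264.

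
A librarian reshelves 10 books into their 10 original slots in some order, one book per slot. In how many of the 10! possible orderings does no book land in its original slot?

!10 = 10! · Σ_{k=0}^{10} (-1)^k/k!
= 10! - 10!/1! + 10!/2! - 10!/3! + 10!/4! - 10!/5! + 10!/6! - 10!/7! + 10!/8! - 10!/9! + 10!/10!
= 3628800 - 3628800 + 1814400 - 604800 + 151200 - 30240 + 5040 - 720 + 90 - 10 + 1
= 1334961

1334961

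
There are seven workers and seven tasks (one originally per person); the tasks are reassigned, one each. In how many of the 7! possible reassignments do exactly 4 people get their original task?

70

Choose which 4 of the 7 are fixed: C(7,4) = 35.
The remaining 3 must be deranged: !3 = 2.
Total: 35 × 2 = 70.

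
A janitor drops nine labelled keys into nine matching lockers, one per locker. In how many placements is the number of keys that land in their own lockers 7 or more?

37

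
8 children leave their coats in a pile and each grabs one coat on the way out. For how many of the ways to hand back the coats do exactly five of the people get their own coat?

Pick the 5 fixed positions: C(8,5) = 56 ways.
The other 3 form a derangement: !3 = 2.
Total: 56 × 2 = 112.

112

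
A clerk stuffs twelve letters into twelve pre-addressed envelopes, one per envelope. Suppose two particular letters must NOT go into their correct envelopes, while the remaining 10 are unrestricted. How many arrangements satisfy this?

Let A_j be the event that the j-th constrained one is fixed. By inclusion-exclusion over the 2 events:
Σ_{j=0}^{2} (-1)^j C(2,j)(12-j)!
= C(2,0)·12! - C(2,1)·11! + C(2,2)·10!
= 479001600 - 79833600 + 3628800
= 402796800

402796800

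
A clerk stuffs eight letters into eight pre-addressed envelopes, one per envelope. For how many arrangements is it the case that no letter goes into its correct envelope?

The subfactorial !8 = [8!/e] (nearest integer).
8! = 40320, and 40320/e ≈ 14832.90, so !8 = 14833.

14833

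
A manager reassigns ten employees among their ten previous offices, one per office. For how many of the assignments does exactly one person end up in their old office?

1334960

Choose which one of the 10 is fixed: C(10,1) = 10.
The other 9 form a derangement: !9 = 133496.
Total: 10 × 133496 = 1334960.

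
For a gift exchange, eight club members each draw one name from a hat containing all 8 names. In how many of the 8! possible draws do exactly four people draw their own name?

Choose which 4 of the 8 are fixed: C(8,4) = 70.
The remaining 4 must be deranged: !4 = 9.
Total: 70 × 9 = 630.

630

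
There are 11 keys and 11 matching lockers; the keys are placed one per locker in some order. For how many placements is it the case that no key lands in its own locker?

!11 = 11! · Σ_{k=0}^{11} (-1)^k/k!
= 11! - 11!/1! + 11!/2! - 11!/3! + 11!/4! - 11!/5! + 11!/6! - 11!/7! + 11!/8! - 11!/9! + 11!/10! - 11!/11!
= 39916800 - 39916800 + 19958400 - 6652800 + 1663200 - 332640 + 55440 - 7920 + 990 - 110 + 11 - 1
= 14684570

14684570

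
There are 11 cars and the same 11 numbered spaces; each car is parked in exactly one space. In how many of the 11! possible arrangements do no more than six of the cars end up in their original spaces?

39913444

Sum C(11,i)·!(11-i) for i = 0..6:
  i=0: C(11,0)·!11 = 1·14684570 = 14684570
  i=1: C(11,1)·!10 = 11·1334961 = 14684571
  i=2: C(11,2)·!9 = 55·133496 = 7342280
  i=3: C(11,3)·!8 = 165·14833 = 2447445
  i=4: C(11,4)·!7 = 330·1854 = 611820
  i=5: C(11,5)·!6 = 462·265 = 122430
  i=6: C(11,6)·!5 = 462·44 = 20328
Total = 39913444.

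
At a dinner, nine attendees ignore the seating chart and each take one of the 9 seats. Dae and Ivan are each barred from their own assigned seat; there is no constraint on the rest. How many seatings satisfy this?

287280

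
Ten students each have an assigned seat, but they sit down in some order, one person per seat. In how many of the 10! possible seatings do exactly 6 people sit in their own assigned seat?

1890

Choose which 6 of the 10 are fixed: C(10,6) = 210.
The other 4 form a derangement: !4 = 9.
Total: 210 × 9 = 1890.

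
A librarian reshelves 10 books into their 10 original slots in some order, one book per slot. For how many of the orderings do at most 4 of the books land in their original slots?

Sum C(10,i)·!(10-i) for i = 0..4:
  i=0: C(10,0)·!10 = 1·1334961 = 1334961
  i=1: C(10,1)·!9 = 10·133496 = 1334960
  i=2: C(10,2)·!8 = 45·14833 = 667485
  i=3: C(10,3)·!7 = 120·1854 = 222480
  i=4: C(10,4)·!6 = 210·265 = 55650
Total = 3615536.

3615536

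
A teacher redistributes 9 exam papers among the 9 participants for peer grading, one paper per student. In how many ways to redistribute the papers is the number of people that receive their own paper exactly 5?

1134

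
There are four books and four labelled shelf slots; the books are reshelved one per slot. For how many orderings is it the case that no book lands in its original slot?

9

Use !n = (n-1)(!(n-1) + !(n-2)).
!4 = 3·(2 + 1) = 3·3 = 9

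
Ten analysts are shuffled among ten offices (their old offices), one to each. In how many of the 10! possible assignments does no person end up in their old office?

Use !n = (n-1)(!(n-1) + !(n-2)).
!10 = 9·(133496 + 14833) = 9·148329 = 1334961

1334961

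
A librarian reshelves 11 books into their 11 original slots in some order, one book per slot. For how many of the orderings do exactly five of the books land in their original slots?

122430

Choose which 5 of the 11 are fixed: C(11,5) = 462.
The other 6 form a derangement: !6 = 265.
Total: 462 × 265 = 122430.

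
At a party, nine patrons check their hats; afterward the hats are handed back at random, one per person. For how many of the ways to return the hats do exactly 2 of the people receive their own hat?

66744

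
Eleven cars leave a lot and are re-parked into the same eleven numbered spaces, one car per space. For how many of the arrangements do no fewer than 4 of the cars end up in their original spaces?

757934

Sum C(11,i)·!(11-i) for i = 4..11:
  i=4: C(11,4)·!7 = 330·1854 = 611820
  i=5: C(11,5)·!6 = 462·265 = 122430
  i=6: C(11,6)·!5 = 462·44 = 20328
  i=7: C(11,7)·!4 = 330·9 = 2970
  i=8: C(11,8)·!3 = 165·2 = 330
  i=9: C(11,9)·!2 = 55·1 = 55
  i=10: C(11,10)·!1 = 11·0 = 0
  i=11: C(11,11)·!0 = 1·1 = 1
Total = 757934.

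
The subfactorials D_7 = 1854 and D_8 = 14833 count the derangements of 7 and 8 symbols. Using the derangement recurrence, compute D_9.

D_9 = (9-1)·(D_8 + D_7) = 8·(14833 + 1854) = 8·16687 = 133496.

133496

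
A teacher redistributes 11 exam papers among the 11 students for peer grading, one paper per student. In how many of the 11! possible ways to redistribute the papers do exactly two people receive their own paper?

7342280

Pick the 2 fixed positions: C(11,2) = 55 ways.
The remaining 9 must be deranged: !9 = 133496.
Total: 55 × 133496 = 7342280.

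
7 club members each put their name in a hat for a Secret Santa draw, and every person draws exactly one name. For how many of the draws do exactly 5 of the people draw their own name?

Choose which 5 of the 7 are fixed: C(7,5) = 21.
The remaining 2 must be deranged: !2 = 1.
Total: 21 × 1 = 21.

21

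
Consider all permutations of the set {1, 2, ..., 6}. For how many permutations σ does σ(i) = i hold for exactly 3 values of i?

40

Choose which 3 of the 6 are fixed: C(6,3) = 20.
The remaining 3 must be deranged: !3 = 2.
Total: 20 × 2 = 40.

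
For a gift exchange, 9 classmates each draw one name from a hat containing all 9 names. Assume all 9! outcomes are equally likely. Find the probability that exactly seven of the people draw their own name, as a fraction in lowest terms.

1/10080

Favorable outcomes: C(9,7)·!2 = 36·1 = 36.
Total outcomes: 9! = 362880.
Probability = 36/362880 = 1/10080.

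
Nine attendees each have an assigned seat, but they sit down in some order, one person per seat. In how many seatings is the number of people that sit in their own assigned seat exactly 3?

22260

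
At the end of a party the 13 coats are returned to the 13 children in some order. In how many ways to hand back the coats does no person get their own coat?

2290792932

The number of derangements of 13 is !13 = Σ_{k=0}^{13} (-1)^k·13!/k!
= 13! - 13!/1! + 13!/2! - 13!/3! + 13!/4! - 13!/5! + 13!/6! - 13!/7! + 13!/8! - 13!/9! + 13!/10! - 13!/11! + 13!/12! - 13!/13!
= 6227020800 - 6227020800 + 3113510400 - 1037836800 + 259459200 - 51891840 + 8648640 - 1235520 + 154440 - 17160 + 1716 - 156 + 13 - 1
= 2290792932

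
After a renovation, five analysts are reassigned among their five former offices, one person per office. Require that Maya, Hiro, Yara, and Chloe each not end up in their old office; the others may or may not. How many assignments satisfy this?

Let A_j be the event that the j-th constrained one is fixed. By inclusion-exclusion over the 4 events:
Σ_{j=0}^{4} (-1)^j C(4,j)(5-j)!
= C(4,0)·5! - C(4,1)·4! + C(4,2)·3! - C(4,3)·2! + C(4,4)·1!
= 120 - 96 + 36 - 8 + 1
= 53

53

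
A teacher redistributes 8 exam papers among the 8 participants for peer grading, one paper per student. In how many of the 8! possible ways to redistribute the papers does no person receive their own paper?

Use !n = n·!(n-1) + (-1)^n.
!8 = 8·1854 + 1 = 14833

14833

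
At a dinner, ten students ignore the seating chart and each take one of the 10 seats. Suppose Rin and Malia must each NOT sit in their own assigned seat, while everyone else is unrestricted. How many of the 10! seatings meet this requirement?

2943360

Inclusion-exclusion on the 2 forbidden self-matches:
Σ_{j=0}^{2} (-1)^j C(2,j)(10-j)!
= C(2,0)·10! - C(2,1)·9! + C(2,2)·8!
= 3628800 - 725760 + 40320
= 2943360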